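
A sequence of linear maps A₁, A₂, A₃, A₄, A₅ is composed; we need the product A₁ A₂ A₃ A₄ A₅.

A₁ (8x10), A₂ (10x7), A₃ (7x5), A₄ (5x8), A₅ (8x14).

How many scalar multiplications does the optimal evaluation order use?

1870

Adjacent pairs: A₁A₂ = 8·10·7 = 560; A₂A₃ = 10·7·5 = 350; A₃A₄ = 7·5·8 = 280; A₄A₅ = 5·8·14 = 560.
Length 3: A₁..A₃: k=1: 0+350+8·10·5=750; k=2: 560+0+8·7·5=840 → min 750 | A₂..A₄: k=2: 0+280+10·7·8=840; k=3: 350+0+10·5·8=750 → min 750 | A₃..A₅: k=3: 0+560+7·5·14=1050; k=4: 280+0+7·8·14=1064 → min 1050.
Length 4: A₁..A₄: k=1: 0+750+8·10·8=1390; k=2: 560+280+8·7·8=1288; k=3: 750+0+8·5·8=1070 → min 1070 | A₂..A₅: k=2: 0+1050+10·7·14=2030; k=3: 350+560+10·5·14=1610; k=4: 750+0+10·8·14=1870 → min 1610.
Length 5: A₁..A₅: k=1: 0+1610+8·10·14=2730; k=2: 560+1050+8·7·14=2394; k=3: 750+560+8·5·14=1870; k=4: 1070+0+8·8·14=1966 → min 1870.
Optimal order: ((A₁ (A₂ A₃)) (A₄ A₅)) with cost 1870.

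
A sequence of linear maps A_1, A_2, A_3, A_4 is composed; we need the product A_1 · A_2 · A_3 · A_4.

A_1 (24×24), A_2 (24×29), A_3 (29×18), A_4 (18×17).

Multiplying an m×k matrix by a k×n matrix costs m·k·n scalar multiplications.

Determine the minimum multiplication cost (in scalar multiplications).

Adjacent pairs: A_1A_2 = 24·24·29 = 16704; A_2A_3 = 24·29·18 = 12528; A_3A_4 = 29·18·17 = 8874.
Length 3: A_1..A_3: k=1: 0+12528+24·24·18=22896; k=2: 16704+0+24·29·18=29232 → min 22896 | A_2..A_4: k=2: 0+8874+24·29·17=20706; k=3: 12528+0+24·18·17=19872 → min 19872.
Length 4: A_1..A_4: k=1: 0+19872+24·24·17=29664; k=2: 16704+8874+24·29·17=37410; k=3: 22896+0+24·18·17=30240 → min 29664.
Optimal order: (A_1 · ((A_2 · A_3) · A_4)) with cost 29664.

29664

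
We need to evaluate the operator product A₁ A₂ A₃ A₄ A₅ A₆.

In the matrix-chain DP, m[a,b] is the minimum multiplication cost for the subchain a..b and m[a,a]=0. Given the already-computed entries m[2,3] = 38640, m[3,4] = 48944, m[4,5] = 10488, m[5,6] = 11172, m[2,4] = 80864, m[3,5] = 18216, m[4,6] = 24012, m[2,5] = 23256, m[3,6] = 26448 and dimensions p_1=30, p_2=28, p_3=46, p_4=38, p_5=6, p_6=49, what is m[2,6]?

m[2,6] = min over k∈[2,5] of m[2,k]+m[k+1,6]+p_{1}·p_k·p_{6}.
k=2: 0 + 26448 + 30·28·49 = 67608; k=3: 38640 + 24012 + 30·46·49 = 130272; k=4: 80864 + 11172 + 30·38·49 = 147896; k=5: 23256 + 0 + 30·6·49 = 32076.
Minimum: 32076 at k=5.

32076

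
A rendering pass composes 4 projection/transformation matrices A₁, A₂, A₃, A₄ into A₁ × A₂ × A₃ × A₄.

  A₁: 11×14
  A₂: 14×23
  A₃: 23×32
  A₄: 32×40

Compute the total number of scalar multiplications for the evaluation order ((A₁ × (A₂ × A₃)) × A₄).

(A₂ × A₃): 14×23 by 23×32 → 14×32, cost 14·23·32 = 10304
(A₁ × (A₂ × A₃)): 11×14 by 14×32 → 11×32, cost 11·14·32 = 4928; cumulative 15232
((A₁ × (A₂ × A₃)) × A₄): 11×32 by 32×40 → 11×40, cost 11·32·40 = 14080; cumulative 29312
Total: 29312 scalar multiplications.

29312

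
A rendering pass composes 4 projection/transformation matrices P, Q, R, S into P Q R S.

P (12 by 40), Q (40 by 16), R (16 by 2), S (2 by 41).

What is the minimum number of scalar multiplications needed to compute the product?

Adjacent pairs: PQ = 12·40·16 = 7680; QR = 40·16·2 = 1280; RS = 16·2·41 = 1312.
Length 3: P..R: k=1: 0+1280+12·40·2=2240; k=2: 7680+0+12·16·2=8064 → min 2240 | Q..S: k=2: 0+1312+40·16·41=27552; k=3: 1280+0+40·2·41=4560 → min 4560.
Length 4: P..S: k=1: 0+4560+12·40·41=24240; k=2: 7680+1312+12·16·41=16864; k=3: 2240+0+12·2·41=3224 → min 3224.
Optimal order: ((P (Q R)) S) with cost 3224.

3224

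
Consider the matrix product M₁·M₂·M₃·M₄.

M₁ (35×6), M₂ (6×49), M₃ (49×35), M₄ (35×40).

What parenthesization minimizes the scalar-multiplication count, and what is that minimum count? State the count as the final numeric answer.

27090

Adjacent pairs: M₁M₂ = 35·6·49 = 10290; M₂M₃ = 6·49·35 = 10290; M₃M₄ = 49·35·40 = 68600.
Length 3: M₁..M₃: k=1: 0+10290+35·6·35=17640; k=2: 10290+0+35·49·35=70315 → min 17640 | M₂..M₄: k=2: 0+68600+6·49·40=80360; k=3: 10290+0+6·35·40=18690 → min 18690.
Length 4: M₁..M₄: k=1: 0+18690+35·6·40=27090; k=2: 10290+68600+35·49·40=147490; k=3: 17640+0+35·35·40=66640 → min 27090.
Optimal parenthesization: (M₁·((M₂·M₃)·M₄)) with cost 27090.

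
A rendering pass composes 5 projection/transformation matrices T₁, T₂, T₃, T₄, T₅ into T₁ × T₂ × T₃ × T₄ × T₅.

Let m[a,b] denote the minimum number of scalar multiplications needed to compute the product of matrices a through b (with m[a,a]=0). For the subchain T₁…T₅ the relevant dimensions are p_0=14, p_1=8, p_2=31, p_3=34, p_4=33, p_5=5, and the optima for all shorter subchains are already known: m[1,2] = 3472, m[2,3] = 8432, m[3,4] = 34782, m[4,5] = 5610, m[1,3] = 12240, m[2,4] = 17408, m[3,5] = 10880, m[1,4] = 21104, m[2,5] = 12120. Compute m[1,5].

m[1,5] = min over k∈[1,4] of m[1,k]+m[k+1,5]+p_{0}·p_k·p_{5}.
k=1: 0 + 12120 + 14·8·5 = 12680; k=2: 3472 + 10880 + 14·31·5 = 16522; k=3: 12240 + 5610 + 14·34·5 = 20230; k=4: 21104 + 0 + 14·33·5 = 23414.
Minimum: 12680 at k=1.

12680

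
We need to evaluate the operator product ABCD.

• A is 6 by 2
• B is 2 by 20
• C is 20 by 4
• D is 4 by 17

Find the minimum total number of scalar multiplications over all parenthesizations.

Adjacent pairs: AB = 6·2·20 = 240; BC = 2·20·4 = 160; CD = 20·4·17 = 1360.
Length 3: A..C: k=1: 0+160+6·2·4=208; k=2: 240+0+6·20·4=720 → min 208 | B..D: k=2: 0+1360+2·20·17=2040; k=3: 160+0+2·4·17=296 → min 296.
Length 4: A..D: k=1: 0+296+6·2·17=500; k=2: 240+1360+6·20·17=3640; k=3: 208+0+6·4·17=616 → min 500.
Optimal order: (A((BC)D)) with cost 500.

500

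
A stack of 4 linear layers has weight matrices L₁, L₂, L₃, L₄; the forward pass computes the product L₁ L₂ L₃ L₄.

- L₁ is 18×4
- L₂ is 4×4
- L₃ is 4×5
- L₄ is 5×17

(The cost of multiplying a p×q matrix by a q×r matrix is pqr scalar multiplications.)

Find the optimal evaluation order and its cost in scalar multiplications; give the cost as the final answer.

1644

Adjacent pairs: L₁L₂ = 18·4·4 = 288; L₂L₃ = 4·4·5 = 80; L₃L₄ = 4·5·17 = 340.
Length 3: L₁..L₃: k=1: 0+80+18·4·5=440; k=2: 288+0+18·4·5=648 → min 440 | L₂..L₄: k=2: 0+340+4·4·17=612; k=3: 80+0+4·5·17=420 → min 420.
Length 4: L₁..L₄: k=1: 0+420+18·4·17=1644; k=2: 288+340+18·4·17=1852; k=3: 440+0+18·5·17=1970 → min 1644.
Optimal parenthesization: (L₁ ((L₂ L₃) L₄)) with cost 1644.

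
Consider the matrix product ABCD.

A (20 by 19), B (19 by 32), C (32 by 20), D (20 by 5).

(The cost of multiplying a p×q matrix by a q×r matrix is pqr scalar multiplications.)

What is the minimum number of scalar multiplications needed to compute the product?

Adjacent pairs: AB = 20·19·32 = 12160; BC = 19·32·20 = 12160; CD = 32·20·5 = 3200.
Length 3: A..C: k=1: 0+12160+20·19·20=19760; k=2: 12160+0+20·32·20=24960 → min 19760 | B..D: k=2: 0+3200+19·32·5=6240; k=3: 12160+0+19·20·5=14060 → min 6240.
Length 4: A..D: k=1: 0+6240+20·19·5=8140; k=2: 12160+3200+20·32·5=18560; k=3: 19760+0+20·20·5=21760 → min 8140.
Optimal order: (A(B(CD))) with cost 8140.

8140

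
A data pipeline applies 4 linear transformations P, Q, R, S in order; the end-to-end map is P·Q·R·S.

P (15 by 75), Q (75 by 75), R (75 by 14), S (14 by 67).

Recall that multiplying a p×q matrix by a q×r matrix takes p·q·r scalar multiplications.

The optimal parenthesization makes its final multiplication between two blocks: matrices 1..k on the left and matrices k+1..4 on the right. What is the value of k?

3

Adjacent pairs: PQ = 15·75·75 = 84375; QR = 75·75·14 = 78750; RS = 75·14·67 = 70350.
Length 3: P..R: k=1: 0+78750+15·75·14=94500; k=2: 84375+0+15·75·14=100125 → min 94500 | Q..S: k=2: 0+70350+75·75·67=447225; k=3: 78750+0+75·14·67=149100 → min 149100.
Top-level splits: k=1: (P..P)·(Q..S) → 0+149100+15·75·67 = 224475; k=2: (P..Q)·(R..S) → 84375+70350+15·75·67 = 230100; k=3: (P..R)·(S..S) → 94500+0+15·14·67 = 108570.
Best split is after R, i.e. k = 3.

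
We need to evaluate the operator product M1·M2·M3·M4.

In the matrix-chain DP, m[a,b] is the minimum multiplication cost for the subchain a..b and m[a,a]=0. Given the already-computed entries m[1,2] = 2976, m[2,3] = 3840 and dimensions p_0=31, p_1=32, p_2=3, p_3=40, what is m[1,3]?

6696

m[1,3] = min over k∈[1,2] of m[1,k]+m[k+1,3]+p_{0}·p_k·p_{3}.
k=1: 0 + 3840 + 31·32·40 = 43520; k=2: 2976 + 0 + 31·3·40 = 6696.
Minimum: 6696 at k=2.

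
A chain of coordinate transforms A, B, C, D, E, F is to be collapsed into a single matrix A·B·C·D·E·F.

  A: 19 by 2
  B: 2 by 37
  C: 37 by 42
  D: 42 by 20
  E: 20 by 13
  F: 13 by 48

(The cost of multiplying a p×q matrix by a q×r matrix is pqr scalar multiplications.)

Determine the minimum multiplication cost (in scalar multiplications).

8380

Adjacent pairs: AB = 19·2·37 = 1406; BC = 2·37·42 = 3108; CD = 37·42·20 = 31080; DE = 42·20·13 = 10920; EF = 20·13·48 = 12480.
Length 3: A..C: k=1: 0+3108+19·2·42=4704; k=2: 1406+0+19·37·42=30932 → min 4704 | B..D: k=2: 0+31080+2·37·20=32560; k=3: 3108+0+2·42·20=4788 → min 4788 | C..E: k=3: 0+10920+37·42·13=31122; k=4: 31080+0+37·20·13=40700 → min 31122 | D..F: k=4: 0+12480+42·20·48=52800; k=5: 10920+0+42·13·48=37128 → min 37128.
Length 4: A..D: k=1: 0+4788+19·2·20=5548; k=2: 1406+31080+19·37·20=46546; k=3: 4704+0+19·42·20=20664 → min 5548 | B..E: k=2: 0+31122+2·37·13=32084; k=3: 3108+10920+2·42·13=15120; k=4: 4788+0+2·20·13=5308 → min 5308 | C..F: k=3: 0+37128+37·42·48=111720; k=4: 31080+12480+37·20·48=79080; k=5: 31122+0+37·13·48=54210 → min 54210.
Length 5: A..E: k=1: 0+5308+19·2·13=5802; k=2: 1406+31122+19·37·13=41667; k=3: 4704+10920+19·42·13=25998; k=4: 5548+0+19·20·13=10488 → min 5802 | B..F: k=2: 0+54210+2·37·48=57762; k=3: 3108+37128+2·42·48=44268; k=4: 4788+12480+2·20·48=19188; k=5: 5308+0+2·13·48=6556 → min 6556.
Length 6: A..F: k=1: 0+6556+19·2·48=8380; k=2: 1406+54210+19·37·48=89360; k=3: 4704+37128+19·42·48=80136; k=4: 5548+12480+19·20·48=36268; k=5: 5802+0+19·13·48=17658 → min 8380.
Optimal order: (A·((((B·C)·D)·E)·F)) with cost 8380.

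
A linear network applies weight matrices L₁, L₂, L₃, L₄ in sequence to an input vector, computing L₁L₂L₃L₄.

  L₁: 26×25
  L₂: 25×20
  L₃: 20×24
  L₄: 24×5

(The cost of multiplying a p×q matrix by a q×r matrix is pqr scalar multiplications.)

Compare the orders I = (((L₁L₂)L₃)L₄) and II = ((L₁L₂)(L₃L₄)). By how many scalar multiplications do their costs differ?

10600

Order I = (((L₁L₂)L₃)L₄): (L₁L₂): 26×25 by 25×20 → 26×20, cost 26·25·20 = 13000; ((L₁L₂)L₃): 26×20 by 20×24 → 26×24, cost 26·20·24 = 12480; cumulative 25480; (((L₁L₂)L₃)L₄): 26×24 by 24×5 → 26×5, cost 26·24·5 = 3120; cumulative 28600. Total 28600.
Order II = ((L₁L₂)(L₃L₄)): (L₁L₂): 26×25 by 25×20 → 26×20, cost 26·25·20 = 13000; (L₃L₄): 20×24 by 24×5 → 20×5, cost 20·24·5 = 2400; ((L₁L₂)(L₃L₄)): 26×20 by 20×5 → 26×5, cost 26·20·5 = 2600; cumulative 18000. Total 18000.
Difference: |28600 − 18000| = 10600.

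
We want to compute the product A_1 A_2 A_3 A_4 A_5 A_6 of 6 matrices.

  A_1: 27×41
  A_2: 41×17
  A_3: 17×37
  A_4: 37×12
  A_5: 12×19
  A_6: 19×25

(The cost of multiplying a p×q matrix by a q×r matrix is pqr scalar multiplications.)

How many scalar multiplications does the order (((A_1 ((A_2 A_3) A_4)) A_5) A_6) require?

(A_2 A_3): 41×17 by 17×37 → 41×37, cost 41·17·37 = 25789
((A_2 A_3) A_4): 41×37 by 37×12 → 41×12, cost 41·37·12 = 18204; cumulative 43993
(A_1 ((A_2 A_3) A_4)): 27×41 by 41×12 → 27×12, cost 27·41·12 = 13284; cumulative 57277
((A_1 ((A_2 A_3) A_4)) A_5): 27×12 by 12×19 → 27×19, cost 27·12·19 = 6156; cumulative 63433
(((A_1 ((A_2 A_3) A_4)) A_5) A_6): 27×19 by 19×25 → 27×25, cost 27·19·25 = 12825; cumulative 76258
Total: 76258 scalar multiplications.

76258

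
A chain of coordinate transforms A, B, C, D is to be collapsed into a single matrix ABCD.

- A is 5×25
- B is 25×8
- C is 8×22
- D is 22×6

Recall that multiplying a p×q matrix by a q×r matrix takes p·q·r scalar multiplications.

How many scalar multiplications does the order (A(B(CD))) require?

(CD): 8×22 by 22×6 → 8×6, cost 8·22·6 = 1056
(B(CD)): 25×8 by 8×6 → 25×6, cost 25·8·6 = 1200; cumulative 2256
(A(B(CD))): 5×25 by 25×6 → 5×6, cost 5·25·6 = 750; cumulative 3006
Total: 3006 scalar multiplications.

3006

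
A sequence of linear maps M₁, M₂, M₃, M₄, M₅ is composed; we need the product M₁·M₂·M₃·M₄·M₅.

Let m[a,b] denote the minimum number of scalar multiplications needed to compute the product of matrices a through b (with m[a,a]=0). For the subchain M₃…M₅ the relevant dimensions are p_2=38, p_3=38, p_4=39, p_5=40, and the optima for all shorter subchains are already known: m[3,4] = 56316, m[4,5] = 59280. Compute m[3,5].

m[3,5] = min over k∈[3,4] of m[3,k]+m[k+1,5]+p_{2}·p_k·p_{5}.
k=3: 0 + 59280 + 38·38·40 = 117040; k=4: 56316 + 0 + 38·39·40 = 115596.
Minimum: 115596 at k=4.

115596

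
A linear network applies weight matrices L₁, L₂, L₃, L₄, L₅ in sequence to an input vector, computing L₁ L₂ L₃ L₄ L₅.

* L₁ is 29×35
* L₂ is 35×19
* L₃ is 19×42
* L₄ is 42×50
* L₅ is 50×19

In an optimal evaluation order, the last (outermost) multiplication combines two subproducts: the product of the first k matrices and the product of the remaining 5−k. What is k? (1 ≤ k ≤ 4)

2

Adjacent pairs: L₁L₂ = 29·35·19 = 19285; L₂L₃ = 35·19·42 = 27930; L₃L₄ = 19·42·50 = 39900; L₄L₅ = 42·50·19 = 39900.
Length 3: L₁..L₃: k=1: 0+27930+29·35·42=70560; k=2: 19285+0+29·19·42=42427 → min 42427 | L₂..L₄: k=2: 0+39900+35·19·50=73150; k=3: 27930+0+35·42·50=101430 → min 73150 | L₃..L₅: k=3: 0+39900+19·42·19=55062; k=4: 39900+0+19·50·19=57950 → min 55062.
Length 4: L₁..L₄: k=1: 0+73150+29·35·50=123900; k=2: 19285+39900+29·19·50=86735; k=3: 42427+0+29·42·50=103327 → min 86735 | L₂..L₅: k=2: 0+55062+35·19·19=67697; k=3: 27930+39900+35·42·19=95760; k=4: 73150+0+35·50·19=106400 → min 67697.
Top-level splits: k=1: (L₁..L₁)·(L₂..L₅) → 0+67697+29·35·19 = 86982; k=2: (L₁..L₂)·(L₃..L₅) → 19285+55062+29·19·19 = 84816; k=3: (L₁..L₃)·(L₄..L₅) → 42427+39900+29·42·19 = 105469; k=4: (L₁..L₄)·(L₅..L₅) → 86735+0+29·50·19 = 114285.
Best split is after L₂, i.e. k = 2.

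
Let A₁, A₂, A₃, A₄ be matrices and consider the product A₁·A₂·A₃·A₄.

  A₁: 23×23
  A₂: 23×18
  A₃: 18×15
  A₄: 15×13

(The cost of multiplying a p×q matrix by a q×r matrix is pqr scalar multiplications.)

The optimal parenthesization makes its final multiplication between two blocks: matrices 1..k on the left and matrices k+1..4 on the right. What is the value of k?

Adjacent pairs: A₁A₂ = 23·23·18 = 9522; A₂A₃ = 23·18·15 = 6210; A₃A₄ = 18·15·13 = 3510.
Length 3: A₁..A₃: k=1: 0+6210+23·23·15=14145; k=2: 9522+0+23·18·15=15732 → min 14145 | A₂..A₄: k=2: 0+3510+23·18·13=8892; k=3: 6210+0+23·15·13=10695 → min 8892.
Top-level splits: k=1: (A₁..A₁)·(A₂..A₄) → 0+8892+23·23·13 = 15769; k=2: (A₁..A₂)·(A₃..A₄) → 9522+3510+23·18·13 = 18414; k=3: (A₁..A₃)·(A₄..A₄) → 14145+0+23·15·13 = 18630.
Best split is after A₁, i.e. k = 1.

1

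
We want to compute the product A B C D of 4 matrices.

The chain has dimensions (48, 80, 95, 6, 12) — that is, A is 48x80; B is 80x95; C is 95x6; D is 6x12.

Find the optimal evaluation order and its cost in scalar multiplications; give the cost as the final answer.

72096

Adjacent pairs: AB = 48·80·95 = 364800; BC = 80·95·6 = 45600; CD = 95·6·12 = 6840.
Length 3: A..C: k=1: 0+45600+48·80·6=68640; k=2: 364800+0+48·95·6=392160 → min 68640 | B..D: k=2: 0+6840+80·95·12=98040; k=3: 45600+0+80·6·12=51360 → min 51360.
Length 4: A..D: k=1: 0+51360+48·80·12=97440; k=2: 364800+6840+48·95·12=426360; k=3: 68640+0+48·6·12=72096 → min 72096.
Optimal parenthesization: ((A (B C)) D) with cost 72096.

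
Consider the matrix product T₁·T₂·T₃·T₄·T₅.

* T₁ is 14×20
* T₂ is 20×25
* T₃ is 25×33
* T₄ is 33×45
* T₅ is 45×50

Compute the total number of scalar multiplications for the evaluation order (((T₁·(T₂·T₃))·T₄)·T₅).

(T₂·T₃): 20×25 by 25×33 → 20×33, cost 20·25·33 = 16500
(T₁·(T₂·T₃)): 14×20 by 20×33 → 14×33, cost 14·20·33 = 9240; cumulative 25740
((T₁·(T₂·T₃))·T₄): 14×33 by 33×45 → 14×45, cost 14·33·45 = 20790; cumulative 46530
(((T₁·(T₂·T₃))·T₄)·T₅): 14×45 by 45×50 → 14×50, cost 14·45·50 = 31500; cumulative 78030
Total: 78030 scalar multiplications.

78030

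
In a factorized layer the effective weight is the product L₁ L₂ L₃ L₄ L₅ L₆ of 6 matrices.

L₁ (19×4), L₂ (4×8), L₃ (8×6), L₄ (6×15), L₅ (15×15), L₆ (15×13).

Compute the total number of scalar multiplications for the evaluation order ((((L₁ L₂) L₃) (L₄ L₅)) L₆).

8285

(L₁ L₂): 19×4 by 4×8 → 19×8, cost 19·4·8 = 608
((L₁ L₂) L₃): 19×8 by 8×6 → 19×6, cost 19·8·6 = 912; cumulative 1520
(L₄ L₅): 6×15 by 15×15 → 6×15, cost 6·15·15 = 1350
(((L₁ L₂) L₃) (L₄ L₅)): 19×6 by 6×15 → 19×15, cost 19·6·15 = 1710; cumulative 4580
((((L₁ L₂) L₃) (L₄ L₅)) L₆): 19×15 by 15×13 → 19×13, cost 19·15·13 = 3705; cumulative 8285
Total: 8285 scalar multiplications.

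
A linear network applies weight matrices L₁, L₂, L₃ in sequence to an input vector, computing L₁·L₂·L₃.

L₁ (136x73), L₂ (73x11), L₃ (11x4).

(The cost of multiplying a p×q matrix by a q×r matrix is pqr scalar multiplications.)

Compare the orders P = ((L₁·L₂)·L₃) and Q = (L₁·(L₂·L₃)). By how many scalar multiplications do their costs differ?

Order P = ((L₁·L₂)·L₃): (L₁·L₂): 136×73 by 73×11 → 136×11, cost 136·73·11 = 109208; ((L₁·L₂)·L₃): 136×11 by 11×4 → 136×4, cost 136·11·4 = 5984; cumulative 115192. Total 115192.
Order Q = (L₁·(L₂·L₃)): (L₂·L₃): 73×11 by 11×4 → 73×4, cost 73·11·4 = 3212; (L₁·(L₂·L₃)): 136×73 by 73×4 → 136×4, cost 136·73·4 = 39712; cumulative 42924. Total 42924.
Difference: |115192 − 42924| = 72268.

72268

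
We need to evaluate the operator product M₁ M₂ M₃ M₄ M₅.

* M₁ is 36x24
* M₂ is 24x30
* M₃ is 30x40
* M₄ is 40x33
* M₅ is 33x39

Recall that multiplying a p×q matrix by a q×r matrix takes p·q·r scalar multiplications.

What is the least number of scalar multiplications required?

125064

Adjacent pairs: M₁M₂ = 36·24·30 = 25920; M₂M₃ = 24·30·40 = 28800; M₃M₄ = 30·40·33 = 39600; M₄M₅ = 40·33·39 = 51480.
Length 3: M₁..M₃: k=1: 0+28800+36·24·40=63360; k=2: 25920+0+36·30·40=69120 → min 63360 | M₂..M₄: k=2: 0+39600+24·30·33=63360; k=3: 28800+0+24·40·33=60480 → min 60480 | M₃..M₅: k=3: 0+51480+30·40·39=98280; k=4: 39600+0+30·33·39=78210 → min 78210.
Length 4: M₁..M₄: k=1: 0+60480+36·24·33=88992; k=2: 25920+39600+36·30·33=101160; k=3: 63360+0+36·40·33=110880 → min 88992 | M₂..M₅: k=2: 0+78210+24·30·39=106290; k=3: 28800+51480+24·40·39=117720; k=4: 60480+0+24·33·39=91368 → min 91368.
Length 5: M₁..M₅: k=1: 0+91368+36·24·39=125064; k=2: 25920+78210+36·30·39=146250; k=3: 63360+51480+36·40·39=171000; k=4: 88992+0+36·33·39=135324 → min 125064.
Optimal order: (M₁ (((M₂ M₃) M₄) M₅)) with cost 125064.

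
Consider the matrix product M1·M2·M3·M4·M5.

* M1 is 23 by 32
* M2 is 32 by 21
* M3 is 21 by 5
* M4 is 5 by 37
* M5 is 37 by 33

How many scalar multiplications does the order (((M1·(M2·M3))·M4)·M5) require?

39378

(M2·M3): 32×21 by 21×5 → 32×5, cost 32·21·5 = 3360
(M1·(M2·M3)): 23×32 by 32×5 → 23×5, cost 23·32·5 = 3680; cumulative 7040
((M1·(M2·M3))·M4): 23×5 by 5×37 → 23×37, cost 23·5·37 = 4255; cumulative 11295
(((M1·(M2·M3))·M4)·M5): 23×37 by 37×33 → 23×33, cost 23·37·33 = 28083; cumulative 39378
Total: 39378 scalar multiplications.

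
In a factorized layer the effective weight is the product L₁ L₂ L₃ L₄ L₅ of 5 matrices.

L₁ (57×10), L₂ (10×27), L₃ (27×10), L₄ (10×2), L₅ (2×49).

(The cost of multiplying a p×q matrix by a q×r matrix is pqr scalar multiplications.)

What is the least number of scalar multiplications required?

Adjacent pairs: L₁L₂ = 57·10·27 = 15390; L₂L₃ = 10·27·10 = 2700; L₃L₄ = 27·10·2 = 540; L₄L₅ = 10·2·49 = 980.
Length 3: L₁..L₃: k=1: 0+2700+57·10·10=8400; k=2: 15390+0+57·27·10=30780 → min 8400 | L₂..L₄: k=2: 0+540+10·27·2=1080; k=3: 2700+0+10·10·2=2900 → min 1080 | L₃..L₅: k=3: 0+980+27·10·49=14210; k=4: 540+0+27·2·49=3186 → min 3186.
Length 4: L₁..L₄: k=1: 0+1080+57·10·2=2220; k=2: 15390+540+57·27·2=19008; k=3: 8400+0+57·10·2=9540 → min 2220 | L₂..L₅: k=2: 0+3186+10·27·49=16416; k=3: 2700+980+10·10·49=8580; k=4: 1080+0+10·2·49=2060 → min 2060.
Length 5: L₁..L₅: k=1: 0+2060+57·10·49=29990; k=2: 15390+3186+57·27·49=93987; k=3: 8400+980+57·10·49=37310; k=4: 2220+0+57·2·49=7806 → min 7806.
Optimal order: ((L₁ (L₂ (L₃ L₄))) L₅) with cost 7806.

7806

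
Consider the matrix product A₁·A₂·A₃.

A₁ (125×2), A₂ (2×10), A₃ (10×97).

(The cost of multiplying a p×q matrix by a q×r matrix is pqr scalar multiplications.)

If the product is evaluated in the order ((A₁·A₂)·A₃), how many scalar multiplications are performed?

(A₁·A₂): 125×2 by 2×10 → 125×10, cost 125·2·10 = 2500
((A₁·A₂)·A₃): 125×10 by 10×97 → 125×97, cost 125·10·97 = 121250; cumulative 123750
Total: 123750 scalar multiplications.

123750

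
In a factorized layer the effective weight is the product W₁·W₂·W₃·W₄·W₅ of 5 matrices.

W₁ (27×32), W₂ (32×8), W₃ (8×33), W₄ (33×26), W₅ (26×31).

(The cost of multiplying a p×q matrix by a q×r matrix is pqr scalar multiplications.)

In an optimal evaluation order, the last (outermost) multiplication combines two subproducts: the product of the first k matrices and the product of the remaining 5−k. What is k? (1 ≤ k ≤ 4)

Adjacent pairs: W₁W₂ = 27·32·8 = 6912; W₂W₃ = 32·8·33 = 8448; W₃W₄ = 8·33·26 = 6864; W₄W₅ = 33·26·31 = 26598.
Length 3: W₁..W₃: k=1: 0+8448+27·32·33=36960; k=2: 6912+0+27·8·33=14040 → min 14040 | W₂..W₄: k=2: 0+6864+32·8·26=13520; k=3: 8448+0+32·33·26=35904 → min 13520 | W₃..W₅: k=3: 0+26598+8·33·31=34782; k=4: 6864+0+8·26·31=13312 → min 13312.
Length 4: W₁..W₄: k=1: 0+13520+27·32·26=35984; k=2: 6912+6864+27·8·26=19392; k=3: 14040+0+27·33·26=37206 → min 19392 | W₂..W₅: k=2: 0+13312+32·8·31=21248; k=3: 8448+26598+32·33·31=67782; k=4: 13520+0+32·26·31=39312 → min 21248.
Top-level splits: k=1: (W₁..W₁)·(W₂..W₅) → 0+21248+27·32·31 = 48032; k=2: (W₁..W₂)·(W₃..W₅) → 6912+13312+27·8·31 = 26920; k=3: (W₁..W₃)·(W₄..W₅) → 14040+26598+27·33·31 = 68259; k=4: (W₁..W₄)·(W₅..W₅) → 19392+0+27·26·31 = 41154.
Best split is after W₂, i.e. k = 2.

2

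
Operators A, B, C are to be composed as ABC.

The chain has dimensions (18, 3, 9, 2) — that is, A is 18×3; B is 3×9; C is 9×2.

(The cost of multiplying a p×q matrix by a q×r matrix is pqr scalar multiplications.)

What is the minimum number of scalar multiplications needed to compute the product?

Order (A(BC)): (BC): 3×9 by 9×2 → 3×2, cost 3·9·2 = 54; (A(BC)): 18×3 by 3×2 → 18×2, cost 18·3·2 = 108; cumulative 162. Total 162.
Order ((AB)C): (AB): 18×3 by 3×9 → 18×9, cost 18·3·9 = 486; ((AB)C): 18×9 by 9×2 → 18×2, cost 18·9·2 = 324; cumulative 810. Total 810.
Minimum: 162.

162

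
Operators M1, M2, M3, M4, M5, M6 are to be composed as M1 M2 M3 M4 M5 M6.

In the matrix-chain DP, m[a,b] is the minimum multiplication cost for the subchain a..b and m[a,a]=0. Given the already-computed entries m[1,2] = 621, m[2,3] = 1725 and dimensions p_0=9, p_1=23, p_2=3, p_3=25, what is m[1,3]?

1296

m[1,3] = min over k∈[1,2] of m[1,k]+m[k+1,3]+p_{0}·p_k·p_{3}.
k=1: 0 + 1725 + 9·23·25 = 6900; k=2: 621 + 0 + 9·3·25 = 1296.
Minimum: 1296 at k=2.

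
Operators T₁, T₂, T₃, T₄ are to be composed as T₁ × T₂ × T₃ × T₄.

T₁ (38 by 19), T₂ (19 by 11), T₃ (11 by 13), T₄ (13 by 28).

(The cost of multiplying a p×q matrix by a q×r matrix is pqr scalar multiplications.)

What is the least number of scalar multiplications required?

Adjacent pairs: T₁T₂ = 38·19·11 = 7942; T₂T₃ = 19·11·13 = 2717; T₃T₄ = 11·13·28 = 4004.
Length 3: T₁..T₃: k=1: 0+2717+38·19·13=12103; k=2: 7942+0+38·11·13=13376 → min 12103 | T₂..T₄: k=2: 0+4004+19·11·28=9856; k=3: 2717+0+19·13·28=9633 → min 9633.
Length 4: T₁..T₄: k=1: 0+9633+38·19·28=29849; k=2: 7942+4004+38·11·28=23650; k=3: 12103+0+38·13·28=25935 → min 23650.
Optimal order: ((T₁ × T₂) × (T₃ × T₄)) with cost 23650.

23650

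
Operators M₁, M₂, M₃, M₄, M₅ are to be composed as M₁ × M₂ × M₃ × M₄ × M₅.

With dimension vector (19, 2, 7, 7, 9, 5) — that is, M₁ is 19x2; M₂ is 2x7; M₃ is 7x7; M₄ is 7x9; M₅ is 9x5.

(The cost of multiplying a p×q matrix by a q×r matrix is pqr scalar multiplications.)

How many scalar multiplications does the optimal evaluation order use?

Adjacent pairs: M₁M₂ = 19·2·7 = 266; M₂M₃ = 2·7·7 = 98; M₃M₄ = 7·7·9 = 441; M₄M₅ = 7·9·5 = 315.
Length 3: M₁..M₃: k=1: 0+98+19·2·7=364; k=2: 266+0+19·7·7=1197 → min 364 | M₂..M₄: k=2: 0+441+2·7·9=567; k=3: 98+0+2·7·9=224 → min 224 | M₃..M₅: k=3: 0+315+7·7·5=560; k=4: 441+0+7·9·5=756 → min 560.
Length 4: M₁..M₄: k=1: 0+224+19·2·9=566; k=2: 266+441+19·7·9=1904; k=3: 364+0+19·7·9=1561 → min 566 | M₂..M₅: k=2: 0+560+2·7·5=630; k=3: 98+315+2·7·5=483; k=4: 224+0+2·9·5=314 → min 314.
Length 5: M₁..M₅: k=1: 0+314+19·2·5=504; k=2: 266+560+19·7·5=1491; k=3: 364+315+19·7·5=1344; k=4: 566+0+19·9·5=1421 → min 504.
Optimal order: (M₁ × (((M₂ × M₃) × M₄) × M₅)) with cost 504.

504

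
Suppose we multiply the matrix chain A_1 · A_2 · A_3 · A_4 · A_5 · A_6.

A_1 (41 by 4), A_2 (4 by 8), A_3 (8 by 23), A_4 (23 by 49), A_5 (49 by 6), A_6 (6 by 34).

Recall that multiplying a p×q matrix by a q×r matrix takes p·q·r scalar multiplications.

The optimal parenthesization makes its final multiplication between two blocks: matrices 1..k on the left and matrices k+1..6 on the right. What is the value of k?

Adjacent pairs: A_1A_2 = 41·4·8 = 1312; A_2A_3 = 4·8·23 = 736; A_3A_4 = 8·23·49 = 9016; A_4A_5 = 23·49·6 = 6762; A_5A_6 = 49·6·34 = 9996.
Length 3: A_1..A_3: k=1: 0+736+41·4·23=4508; k=2: 1312+0+41·8·23=8856 → min 4508 | A_2..A_4: k=2: 0+9016+4·8·49=10584; k=3: 736+0+4·23·49=5244 → min 5244 | A_3..A_5: k=3: 0+6762+8·23·6=7866; k=4: 9016+0+8·49·6=11368 → min 7866 | A_4..A_6: k=4: 0+9996+23·49·34=48314; k=5: 6762+0+23·6·34=11454 → min 11454.
Length 4: A_1..A_4: k=1: 0+5244+41·4·49=13280; k=2: 1312+9016+41·8·49=26400; k=3: 4508+0+41·23·49=50715 → min 13280 | A_2..A_5: k=2: 0+7866+4·8·6=8058; k=3: 736+6762+4·23·6=8050; k=4: 5244+0+4·49·6=6420 → min 6420 | A_3..A_6: k=3: 0+11454+8·23·34=17710; k=4: 9016+9996+8·49·34=32340; k=5: 7866+0+8·6·34=9498 → min 9498.
Length 5: A_1..A_5: k=1: 0+6420+41·4·6=7404; k=2: 1312+7866+41·8·6=11146; k=3: 4508+6762+41·23·6=16928; k=4: 13280+0+41·49·6=25334 → min 7404 | A_2..A_6: k=2: 0+9498+4·8·34=10586; k=3: 736+11454+4·23·34=15318; k=4: 5244+9996+4·49·34=21904; k=5: 6420+0+4·6·34=7236 → min 7236.
Top-level splits: k=1: (A_1..A_1)·(A_2..A_6) → 0+7236+41·4·34 = 12812; k=2: (A_1..A_2)·(A_3..A_6) → 1312+9498+41·8·34 = 21962; k=3: (A_1..A_3)·(A_4..A_6) → 4508+11454+41·23·34 = 48024; k=4: (A_1..A_4)·(A_5..A_6) → 13280+9996+41·49·34 = 91582; k=5: (A_1..A_5)·(A_6..A_6) → 7404+0+41·6·34 = 15768.
Best split is after A_1, i.e. k = 1.

1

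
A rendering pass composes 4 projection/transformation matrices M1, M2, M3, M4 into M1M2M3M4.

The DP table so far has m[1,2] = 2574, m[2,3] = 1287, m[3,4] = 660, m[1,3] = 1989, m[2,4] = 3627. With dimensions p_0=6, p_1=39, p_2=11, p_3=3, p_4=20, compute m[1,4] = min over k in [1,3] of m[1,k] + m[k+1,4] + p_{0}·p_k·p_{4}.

m[1,4] = min over k∈[1,3] of m[1,k]+m[k+1,4]+p_{0}·p_k·p_{4}.
k=1: 0 + 3627 + 6·39·20 = 8307; k=2: 2574 + 660 + 6·11·20 = 4554; k=3: 1989 + 0 + 6·3·20 = 2349.
Minimum: 2349 at k=3.

2349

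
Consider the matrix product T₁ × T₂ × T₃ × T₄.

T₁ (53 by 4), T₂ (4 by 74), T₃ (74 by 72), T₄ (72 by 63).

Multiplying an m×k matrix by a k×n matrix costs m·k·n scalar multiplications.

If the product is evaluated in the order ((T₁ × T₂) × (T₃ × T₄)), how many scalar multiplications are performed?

598438

(T₁ × T₂): 53×4 by 4×74 → 53×74, cost 53·4·74 = 15688
(T₃ × T₄): 74×72 by 72×63 → 74×63, cost 74·72·63 = 335664
((T₁ × T₂) × (T₃ × T₄)): 53×74 by 74×63 → 53×63, cost 53·74·63 = 247086; cumulative 598438
Total: 598438 scalar multiplications.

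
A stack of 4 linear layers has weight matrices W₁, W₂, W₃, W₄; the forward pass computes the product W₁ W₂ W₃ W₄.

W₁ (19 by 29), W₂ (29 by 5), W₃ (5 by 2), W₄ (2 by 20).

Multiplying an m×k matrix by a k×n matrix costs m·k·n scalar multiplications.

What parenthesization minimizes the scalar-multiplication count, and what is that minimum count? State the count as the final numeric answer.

Adjacent pairs: W₁W₂ = 19·29·5 = 2755; W₂W₃ = 29·5·2 = 290; W₃W₄ = 5·2·20 = 200.
Length 3: W₁..W₃: k=1: 0+290+19·29·2=1392; k=2: 2755+0+19·5·2=2945 → min 1392 | W₂..W₄: k=2: 0+200+29·5·20=3100; k=3: 290+0+29·2·20=1450 → min 1450.
Length 4: W₁..W₄: k=1: 0+1450+19·29·20=12470; k=2: 2755+200+19·5·20=4855; k=3: 1392+0+19·2·20=2152 → min 2152.
Optimal parenthesization: ((W₁ (W₂ W₃)) W₄) with cost 2152.

2152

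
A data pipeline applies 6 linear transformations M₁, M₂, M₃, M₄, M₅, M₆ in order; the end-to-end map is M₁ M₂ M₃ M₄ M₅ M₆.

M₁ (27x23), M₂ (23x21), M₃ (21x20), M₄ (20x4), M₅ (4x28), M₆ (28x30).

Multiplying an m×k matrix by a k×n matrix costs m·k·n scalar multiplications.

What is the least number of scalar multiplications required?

Adjacent pairs: M₁M₂ = 27·23·21 = 13041; M₂M₃ = 23·21·20 = 9660; M₃M₄ = 21·20·4 = 1680; M₄M₅ = 20·4·28 = 2240; M₅M₆ = 4·28·30 = 3360.
Length 3: M₁..M₃: k=1: 0+9660+27·23·20=22080; k=2: 13041+0+27·21·20=24381 → min 22080 | M₂..M₄: k=2: 0+1680+23·21·4=3612; k=3: 9660+0+23·20·4=11500 → min 3612 | M₃..M₅: k=3: 0+2240+21·20·28=14000; k=4: 1680+0+21·4·28=4032 → min 4032 | M₄..M₆: k=4: 0+3360+20·4·30=5760; k=5: 2240+0+20·28·30=19040 → min 5760.
Length 4: M₁..M₄: k=1: 0+3612+27·23·4=6096; k=2: 13041+1680+27·21·4=16989; k=3: 22080+0+27·20·4=24240 → min 6096 | M₂..M₅: k=2: 0+4032+23·21·28=17556; k=3: 9660+2240+23·20·28=24780; k=4: 3612+0+23·4·28=6188 → min 6188 | M₃..M₆: k=3: 0+5760+21·20·30=18360; k=4: 1680+3360+21·4·30=7560; k=5: 4032+0+21·28·30=21672 → min 7560.
Length 5: M₁..M₅: k=1: 0+6188+27·23·28=23576; k=2: 13041+4032+27·21·28=32949; k=3: 22080+2240+27·20·28=39440; k=4: 6096+0+27·4·28=9120 → min 9120 | M₂..M₆: k=2: 0+7560+23·21·30=22050; k=3: 9660+5760+23·20·30=29220; k=4: 3612+3360+23·4·30=9732; k=5: 6188+0+23·28·30=25508 → min 9732.
Length 6: M₁..M₆: k=1: 0+9732+27·23·30=28362; k=2: 13041+7560+27·21·30=37611; k=3: 22080+5760+27·20·30=44040; k=4: 6096+3360+27·4·30=12696; k=5: 9120+0+27·28·30=31800 → min 12696.
Optimal order: ((M₁ (M₂ (M₃ M₄))) (M₅ M₆)) with cost 12696.

12696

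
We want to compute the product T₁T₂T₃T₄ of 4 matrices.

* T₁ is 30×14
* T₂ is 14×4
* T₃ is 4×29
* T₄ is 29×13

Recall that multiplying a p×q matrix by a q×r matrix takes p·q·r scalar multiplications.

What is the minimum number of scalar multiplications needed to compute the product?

Adjacent pairs: T₁T₂ = 30·14·4 = 1680; T₂T₃ = 14·4·29 = 1624; T₃T₄ = 4·29·13 = 1508.
Length 3: T₁..T₃: k=1: 0+1624+30·14·29=13804; k=2: 1680+0+30·4·29=5160 → min 5160 | T₂..T₄: k=2: 0+1508+14·4·13=2236; k=3: 1624+0+14·29·13=6902 → min 2236.
Length 4: T₁..T₄: k=1: 0+2236+30·14·13=7696; k=2: 1680+1508+30·4·13=4748; k=3: 5160+0+30·29·13=16470 → min 4748.
Optimal order: ((T₁T₂)(T₃T₄)) with cost 4748.

4748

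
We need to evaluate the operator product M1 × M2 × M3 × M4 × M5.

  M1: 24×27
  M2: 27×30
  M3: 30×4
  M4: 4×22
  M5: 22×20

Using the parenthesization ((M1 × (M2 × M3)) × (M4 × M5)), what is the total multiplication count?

9512

(M2 × M3): 27×30 by 30×4 → 27×4, cost 27·30·4 = 3240
(M1 × (M2 × M3)): 24×27 by 27×4 → 24×4, cost 24·27·4 = 2592; cumulative 5832
(M4 × M5): 4×22 by 22×20 → 4×20, cost 4·22·20 = 1760
((M1 × (M2 × M3)) × (M4 × M5)): 24×4 by 4×20 → 24×20, cost 24·4·20 = 1920; cumulative 9512
Total: 9512 scalar multiplications.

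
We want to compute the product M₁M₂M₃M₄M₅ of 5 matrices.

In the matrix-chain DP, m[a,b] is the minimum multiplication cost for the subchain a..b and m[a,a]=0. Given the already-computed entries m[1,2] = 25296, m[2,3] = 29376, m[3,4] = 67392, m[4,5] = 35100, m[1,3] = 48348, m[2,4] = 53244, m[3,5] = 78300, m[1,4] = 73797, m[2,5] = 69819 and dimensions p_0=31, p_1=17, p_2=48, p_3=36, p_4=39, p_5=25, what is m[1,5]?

82994

m[1,5] = min over k∈[1,4] of m[1,k]+m[k+1,5]+p_{0}·p_k·p_{5}.
k=1: 0 + 69819 + 31·17·25 = 82994; k=2: 25296 + 78300 + 31·48·25 = 140796; k=3: 48348 + 35100 + 31·36·25 = 111348; k=4: 73797 + 0 + 31·39·25 = 104022.
Minimum: 82994 at k=1.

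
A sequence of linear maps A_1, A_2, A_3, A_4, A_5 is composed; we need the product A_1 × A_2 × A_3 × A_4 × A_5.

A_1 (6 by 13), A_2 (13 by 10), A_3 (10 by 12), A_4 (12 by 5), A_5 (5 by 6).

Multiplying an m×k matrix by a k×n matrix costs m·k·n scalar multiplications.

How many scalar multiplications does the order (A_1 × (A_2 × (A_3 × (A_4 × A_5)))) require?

(A_4 × A_5): 12×5 by 5×6 → 12×6, cost 12·5·6 = 360
(A_3 × (A_4 × A_5)): 10×12 by 12×6 → 10×6, cost 10·12·6 = 720; cumulative 1080
(A_2 × (A_3 × (A_4 × A_5))): 13×10 by 10×6 → 13×6, cost 13·10·6 = 780; cumulative 1860
(A_1 × (A_2 × (A_3 × (A_4 × A_5)))): 6×13 by 13×6 → 6×6, cost 6·13·6 = 468; cumulative 2328
Total: 2328 scalar multiplications.

2328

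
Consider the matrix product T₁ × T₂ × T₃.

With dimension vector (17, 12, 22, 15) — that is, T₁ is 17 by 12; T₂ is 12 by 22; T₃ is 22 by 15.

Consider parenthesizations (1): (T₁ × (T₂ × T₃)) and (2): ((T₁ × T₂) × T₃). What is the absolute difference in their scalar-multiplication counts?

3078

Order (1) = (T₁ × (T₂ × T₃)): (T₂ × T₃): 12×22 by 22×15 → 12×15, cost 12·22·15 = 3960; (T₁ × (T₂ × T₃)): 17×12 by 12×15 → 17×15, cost 17·12·15 = 3060; cumulative 7020. Total 7020.
Order (2) = ((T₁ × T₂) × T₃): (T₁ × T₂): 17×12 by 12×22 → 17×22, cost 17·12·22 = 4488; ((T₁ × T₂) × T₃): 17×22 by 22×15 → 17×15, cost 17·22·15 = 5610; cumulative 10098. Total 10098.
Difference: |7020 − 10098| = 3078.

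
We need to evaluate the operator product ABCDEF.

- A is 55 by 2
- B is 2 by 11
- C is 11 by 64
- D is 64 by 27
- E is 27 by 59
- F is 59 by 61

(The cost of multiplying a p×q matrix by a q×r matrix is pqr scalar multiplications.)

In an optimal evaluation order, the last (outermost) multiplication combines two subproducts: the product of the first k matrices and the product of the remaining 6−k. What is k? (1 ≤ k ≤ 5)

1

Adjacent pairs: AB = 55·2·11 = 1210; BC = 2·11·64 = 1408; CD = 11·64·27 = 19008; DE = 64·27·59 = 101952; EF = 27·59·61 = 97173.
Length 3: A..C: k=1: 0+1408+55·2·64=8448; k=2: 1210+0+55·11·64=39930 → min 8448 | B..D: k=2: 0+19008+2·11·27=19602; k=3: 1408+0+2·64·27=4864 → min 4864 | C..E: k=3: 0+101952+11·64·59=143488; k=4: 19008+0+11·27·59=36531 → min 36531 | D..F: k=4: 0+97173+64·27·61=202581; k=5: 101952+0+64·59·61=332288 → min 202581.
Length 4: A..D: k=1: 0+4864+55·2·27=7834; k=2: 1210+19008+55·11·27=36553; k=3: 8448+0+55·64·27=103488 → min 7834 | B..E: k=2: 0+36531+2·11·59=37829; k=3: 1408+101952+2·64·59=110912; k=4: 4864+0+2·27·59=8050 → min 8050 | C..F: k=3: 0+202581+11·64·61=245525; k=4: 19008+97173+11·27·61=134298; k=5: 36531+0+11·59·61=76120 → min 76120.
Length 5: A..E: k=1: 0+8050+55·2·59=14540; k=2: 1210+36531+55·11·59=73436; k=3: 8448+101952+55·64·59=318080; k=4: 7834+0+55·27·59=95449 → min 14540 | B..F: k=2: 0+76120+2·11·61=77462; k=3: 1408+202581+2·64·61=211797; k=4: 4864+97173+2·27·61=105331; k=5: 8050+0+2·59·61=15248 → min 15248.
Top-level splits: k=1: (A..A)·(B..F) → 0+15248+55·2·61 = 21958; k=2: (A..B)·(C..F) → 1210+76120+55·11·61 = 114235; k=3: (A..C)·(D..F) → 8448+202581+55·64·61 = 425749; k=4: (A..D)·(E..F) → 7834+97173+55·27·61 = 195592; k=5: (A..E)·(F..F) → 14540+0+55·59·61 = 212485.
Best split is after A, i.e. k = 1.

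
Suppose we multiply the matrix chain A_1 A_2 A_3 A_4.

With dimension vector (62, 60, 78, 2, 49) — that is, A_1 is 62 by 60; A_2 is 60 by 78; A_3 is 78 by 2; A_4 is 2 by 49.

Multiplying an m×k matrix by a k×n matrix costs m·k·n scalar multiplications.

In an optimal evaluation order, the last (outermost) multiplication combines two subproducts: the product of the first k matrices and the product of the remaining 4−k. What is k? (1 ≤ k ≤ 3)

Adjacent pairs: A_1A_2 = 62·60·78 = 290160; A_2A_3 = 60·78·2 = 9360; A_3A_4 = 78·2·49 = 7644.
Length 3: A_1..A_3: k=1: 0+9360+62·60·2=16800; k=2: 290160+0+62·78·2=299832 → min 16800 | A_2..A_4: k=2: 0+7644+60·78·49=236964; k=3: 9360+0+60·2·49=15240 → min 15240.
Top-level splits: k=1: (A_1..A_1)·(A_2..A_4) → 0+15240+62·60·49 = 197520; k=2: (A_1..A_2)·(A_3..A_4) → 290160+7644+62·78·49 = 534768; k=3: (A_1..A_3)·(A_4..A_4) → 16800+0+62·2·49 = 22876.
Best split is after A_3, i.e. k = 3.

3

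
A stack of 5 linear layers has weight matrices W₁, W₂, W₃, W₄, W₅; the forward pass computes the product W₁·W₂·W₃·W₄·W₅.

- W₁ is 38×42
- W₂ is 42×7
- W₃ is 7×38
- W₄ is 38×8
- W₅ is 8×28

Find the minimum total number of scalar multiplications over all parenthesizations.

22316

Adjacent pairs: W₁W₂ = 38·42·7 = 11172; W₂W₃ = 42·7·38 = 11172; W₃W₄ = 7·38·8 = 2128; W₄W₅ = 38·8·28 = 8512.
Length 3: W₁..W₃: k=1: 0+11172+38·42·38=71820; k=2: 11172+0+38·7·38=21280 → min 21280 | W₂..W₄: k=2: 0+2128+42·7·8=4480; k=3: 11172+0+42·38·8=23940 → min 4480 | W₃..W₅: k=3: 0+8512+7·38·28=15960; k=4: 2128+0+7·8·28=3696 → min 3696.
Length 4: W₁..W₄: k=1: 0+4480+38·42·8=17248; k=2: 11172+2128+38·7·8=15428; k=3: 21280+0+38·38·8=32832 → min 15428 | W₂..W₅: k=2: 0+3696+42·7·28=11928; k=3: 11172+8512+42·38·28=64372; k=4: 4480+0+42·8·28=13888 → min 11928.
Length 5: W₁..W₅: k=1: 0+11928+38·42·28=56616; k=2: 11172+3696+38·7·28=22316; k=3: 21280+8512+38·38·28=70224; k=4: 15428+0+38·8·28=23940 → min 22316.
Optimal order: ((W₁·W₂)·((W₃·W₄)·W₅)) with cost 22316.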